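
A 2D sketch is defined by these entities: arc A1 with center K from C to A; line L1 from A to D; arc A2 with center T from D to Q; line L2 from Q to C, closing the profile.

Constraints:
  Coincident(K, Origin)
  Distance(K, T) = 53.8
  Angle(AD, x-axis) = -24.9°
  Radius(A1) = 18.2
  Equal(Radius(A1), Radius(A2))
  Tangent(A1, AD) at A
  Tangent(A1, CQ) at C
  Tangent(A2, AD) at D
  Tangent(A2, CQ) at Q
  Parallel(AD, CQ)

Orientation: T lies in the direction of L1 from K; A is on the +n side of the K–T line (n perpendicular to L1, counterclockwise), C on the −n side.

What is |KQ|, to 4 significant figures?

56.80

The slot axis is L1's direction at -24.9°, so u = (cos -24.9°, sin -24.9°) = (0.9070, -0.4210) and n = (−sin -24.9°, cos -24.9°) = (0.4210, 0.9070). K is at the origin and T lies 53.8 along u from K, so T = 53.8·u = (48.80, -22.65). Tangency of A1 to both parallel lines with radius 18.2 puts A and C at K ± 18.2·n: A = (7.663, 16.51), C = (-7.663, -16.51). Equal radii place D and Q the same way about T: D = T + 18.2·n = (56.46, -6.144), Q = T − 18.2·n = (41.14, -39.16). Then |KQ| = |Q − K| = 56.80.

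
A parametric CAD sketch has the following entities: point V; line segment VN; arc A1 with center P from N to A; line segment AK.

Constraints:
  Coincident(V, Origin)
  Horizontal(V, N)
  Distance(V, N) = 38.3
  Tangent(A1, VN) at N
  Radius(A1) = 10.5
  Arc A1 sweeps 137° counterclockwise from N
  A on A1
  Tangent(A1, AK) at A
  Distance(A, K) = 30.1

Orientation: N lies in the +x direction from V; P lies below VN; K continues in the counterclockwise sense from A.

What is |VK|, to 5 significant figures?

65.753

On A1, N sits at bearing 90° from P; a 137° counterclockwise sweep puts A at bearing 227°, so A = P + 10.5·(cos 227°, sin 227°) = (31.139, -18.179). Since A1 is tangent to AK there, PA ⟂ AK, so AK runs along (−sin 227°, cos 227°); with |AK| = 30.1, K = (53.153, -38.707). Then |VK| = |K − V| = 65.753.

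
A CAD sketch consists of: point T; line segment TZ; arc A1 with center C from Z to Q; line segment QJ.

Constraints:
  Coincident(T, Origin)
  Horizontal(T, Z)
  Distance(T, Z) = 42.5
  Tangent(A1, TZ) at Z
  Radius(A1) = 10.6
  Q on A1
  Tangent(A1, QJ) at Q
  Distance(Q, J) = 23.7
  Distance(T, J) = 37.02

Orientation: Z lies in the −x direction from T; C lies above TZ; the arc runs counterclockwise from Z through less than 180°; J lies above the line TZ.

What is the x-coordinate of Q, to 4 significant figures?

-32.70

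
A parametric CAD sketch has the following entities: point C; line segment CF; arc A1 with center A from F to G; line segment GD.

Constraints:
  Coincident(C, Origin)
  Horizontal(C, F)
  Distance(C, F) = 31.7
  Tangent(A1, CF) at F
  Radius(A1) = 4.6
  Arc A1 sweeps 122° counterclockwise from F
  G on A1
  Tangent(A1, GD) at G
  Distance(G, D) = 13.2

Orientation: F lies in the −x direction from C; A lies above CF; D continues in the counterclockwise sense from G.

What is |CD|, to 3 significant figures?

39.3

On A1, F sits at bearing -90° from A; a 122° counterclockwise sweep puts G at bearing 32°, so G = A + 4.6·(cos 32°, sin 32°) = (-27.8, 7.04). Tangency of A1 to GD means the radius AG is perpendicular to GD, so GD runs along (−sin 32°, cos 32°); with |GD| = 13.2, D = (-34.8, 18.2). Then |CD| = |D − C| = 39.3.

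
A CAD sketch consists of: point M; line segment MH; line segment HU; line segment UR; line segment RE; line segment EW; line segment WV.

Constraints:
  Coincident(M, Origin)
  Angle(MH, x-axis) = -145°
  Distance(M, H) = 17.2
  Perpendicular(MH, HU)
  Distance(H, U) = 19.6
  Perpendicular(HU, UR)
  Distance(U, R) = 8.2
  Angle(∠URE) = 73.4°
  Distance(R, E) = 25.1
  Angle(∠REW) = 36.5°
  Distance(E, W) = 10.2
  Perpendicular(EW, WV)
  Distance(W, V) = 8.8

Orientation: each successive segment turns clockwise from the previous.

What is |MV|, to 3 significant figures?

14.0

M is at the origin; MH runs at -145.0° with length 17.2, so H = (-14.1, -9.87). The perpendicularity gives HU at right angles to MH, so HU runs at 125°; with |HU| = 19.6, U = (-25.3, 6.19). The perpendicularity gives UR at right angles to HU, so UR runs at 35.0°; with |UR| = 8.2, R = (-18.6, 10.9). ∠URE = 73.4° gives RE at -71.6° from the x-axis; with |RE| = 25.1, E = (-10.7, -12.9). ∠REW = 36.5° gives EW at 145° from the x-axis; with |EW| = 10.2, W = (-19.0, -7.06). EW ⟂ WV, so WV runs at 54.9°; with |WV| = 8.8, V = (-14.0, 0.141). Then |MV| = |V − M| = 14.0.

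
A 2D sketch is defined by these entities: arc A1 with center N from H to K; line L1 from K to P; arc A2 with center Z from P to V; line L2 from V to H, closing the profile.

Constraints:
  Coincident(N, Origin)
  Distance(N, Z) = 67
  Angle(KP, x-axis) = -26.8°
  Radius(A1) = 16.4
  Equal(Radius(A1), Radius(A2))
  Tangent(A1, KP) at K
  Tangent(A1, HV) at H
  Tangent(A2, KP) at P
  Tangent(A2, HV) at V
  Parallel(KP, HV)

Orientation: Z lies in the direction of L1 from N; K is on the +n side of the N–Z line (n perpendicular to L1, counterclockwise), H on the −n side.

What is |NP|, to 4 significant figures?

68.98

Tangency of A1 to both parallel lines with radius 16.4 puts K and H at N ± 16.4·n: K = (7.394, 14.64), H = (-7.394, -14.64). Equal radii place P and V the same way about Z: P = Z + 16.4·n = (67.20, -15.57), V = Z − 16.4·n = (52.41, -44.85). Then |NP| = |P − N| = 68.98.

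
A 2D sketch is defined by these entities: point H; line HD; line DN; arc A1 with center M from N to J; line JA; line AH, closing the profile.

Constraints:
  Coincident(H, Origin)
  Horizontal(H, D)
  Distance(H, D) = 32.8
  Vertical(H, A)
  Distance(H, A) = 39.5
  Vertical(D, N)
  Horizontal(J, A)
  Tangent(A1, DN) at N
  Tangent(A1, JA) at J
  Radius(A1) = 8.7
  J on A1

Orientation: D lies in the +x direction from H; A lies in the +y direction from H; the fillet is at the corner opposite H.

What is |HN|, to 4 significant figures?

44.99

The virtual corner opposite H is at (32.80, 39.50). Tangency of A1 to DN means the radius MN is perpendicular to DN and A1 meets JA tangentially, so MJ is at right angles to JA, with radius 8.7, so the center M sits 8.7 in from both sides at M = (24.10, 30.80). That places the tangent points at N = (32.80, 30.80) on DN and J = (24.10, 39.50) on JA. Then |HN| = |N − H| = 44.99.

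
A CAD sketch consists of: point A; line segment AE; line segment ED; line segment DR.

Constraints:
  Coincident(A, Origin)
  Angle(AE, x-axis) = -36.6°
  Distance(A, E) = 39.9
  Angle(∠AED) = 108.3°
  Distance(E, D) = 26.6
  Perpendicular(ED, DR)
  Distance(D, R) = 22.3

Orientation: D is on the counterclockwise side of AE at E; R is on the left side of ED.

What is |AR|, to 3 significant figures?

42.1

A is at the origin; AE runs at -36.6° with length 39.9, so E = 39.9·(cos -36.6°, sin -36.6°) = (32.0, -23.8). ∠AED = 108.3°, so ED runs at -36.6° + (180° − 108.3°) = 35.1° from the x-axis; with |ED| = 26.6, D = E + 26.6·(cos 35.1°, sin 35.1°) = (53.8, -8.49). ED ⟂ DR; with |DR| = 22.3 on the left of ED, R = D + 22.3·(-0.575, 0.818) = (41.0, 9.75). Then |AR| = |R − A| = 42.1.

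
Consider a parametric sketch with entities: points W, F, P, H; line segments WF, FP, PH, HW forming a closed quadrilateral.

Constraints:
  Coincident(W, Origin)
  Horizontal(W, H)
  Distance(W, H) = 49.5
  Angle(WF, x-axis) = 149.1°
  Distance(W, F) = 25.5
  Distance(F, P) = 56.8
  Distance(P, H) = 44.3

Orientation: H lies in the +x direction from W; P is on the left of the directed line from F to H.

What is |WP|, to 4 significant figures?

48.44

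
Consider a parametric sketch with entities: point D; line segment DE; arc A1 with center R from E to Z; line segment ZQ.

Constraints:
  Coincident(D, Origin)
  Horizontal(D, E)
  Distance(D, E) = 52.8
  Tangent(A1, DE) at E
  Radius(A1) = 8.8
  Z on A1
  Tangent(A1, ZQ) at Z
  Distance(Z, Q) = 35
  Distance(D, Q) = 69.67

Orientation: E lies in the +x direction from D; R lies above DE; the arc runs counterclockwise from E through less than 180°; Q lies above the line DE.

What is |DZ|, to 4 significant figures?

62.31

Checks: |RZ| = 8.800 ✓; ∠(RZ, ZQ) = 90.00° ✓; |ZQ| = 35.00 ✓; |DQ| = 69.67 ✓.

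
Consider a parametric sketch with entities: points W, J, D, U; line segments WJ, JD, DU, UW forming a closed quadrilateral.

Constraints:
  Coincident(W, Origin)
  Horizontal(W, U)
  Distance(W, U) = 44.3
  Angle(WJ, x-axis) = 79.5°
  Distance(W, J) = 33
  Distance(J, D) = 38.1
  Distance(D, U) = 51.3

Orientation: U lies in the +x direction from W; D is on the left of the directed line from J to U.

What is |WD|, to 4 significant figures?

64.40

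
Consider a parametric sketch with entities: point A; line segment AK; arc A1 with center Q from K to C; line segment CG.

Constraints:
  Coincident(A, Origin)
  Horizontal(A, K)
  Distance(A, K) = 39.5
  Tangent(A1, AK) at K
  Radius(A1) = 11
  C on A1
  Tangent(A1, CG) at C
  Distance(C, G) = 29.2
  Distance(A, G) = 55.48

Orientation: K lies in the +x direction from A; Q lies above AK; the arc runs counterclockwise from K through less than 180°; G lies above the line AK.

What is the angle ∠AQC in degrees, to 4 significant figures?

168.9°

A is at the origin; A and K share the same y with |AK| = 39.5 and K on the +x side, so K = (39.50, 0.000). The tangent condition forces QK to be normal to AK, so Q = K + (0, 11) = (39.50, 11.00). Since QC ⟂ CG (tangency), |QG| = √(11.0² + 29.2²) = 31.20 regardless of where C sits on A1. So G lies on both circle(A, 55.48) and circle(Q, 31.20); the above-AK intersection is G = (36.21, 42.03). C is the foot of the tangent from G: C = (49.33, 15.94).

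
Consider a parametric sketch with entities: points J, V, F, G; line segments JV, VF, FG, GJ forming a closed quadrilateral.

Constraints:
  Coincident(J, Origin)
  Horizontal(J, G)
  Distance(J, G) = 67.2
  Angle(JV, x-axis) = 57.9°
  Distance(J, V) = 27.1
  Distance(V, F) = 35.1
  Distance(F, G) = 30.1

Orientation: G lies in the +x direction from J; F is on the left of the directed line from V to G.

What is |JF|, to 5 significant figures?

55.132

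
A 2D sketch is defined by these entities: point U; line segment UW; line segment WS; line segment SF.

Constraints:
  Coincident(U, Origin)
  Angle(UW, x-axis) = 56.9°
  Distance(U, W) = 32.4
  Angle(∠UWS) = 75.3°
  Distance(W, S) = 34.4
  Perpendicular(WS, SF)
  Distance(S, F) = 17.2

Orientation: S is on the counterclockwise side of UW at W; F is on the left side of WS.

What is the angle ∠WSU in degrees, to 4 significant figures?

50.13°

U is at the origin; UW runs at 56.9° with length 32.4, so W = 32.4·(cos 56.9°, sin 56.9°) = (17.69, 27.14). ∠UWS = 75.3°, so WS runs at 56.9° + (180° − 75.3°) = 161.6° from the x-axis; with |WS| = 34.4, S = W + 34.4·(cos 161.6°, sin 161.6°) = (-14.95, 38.00). Then cos ∠WSU = SW·SU / (|SW||SU|), giving 50.13°.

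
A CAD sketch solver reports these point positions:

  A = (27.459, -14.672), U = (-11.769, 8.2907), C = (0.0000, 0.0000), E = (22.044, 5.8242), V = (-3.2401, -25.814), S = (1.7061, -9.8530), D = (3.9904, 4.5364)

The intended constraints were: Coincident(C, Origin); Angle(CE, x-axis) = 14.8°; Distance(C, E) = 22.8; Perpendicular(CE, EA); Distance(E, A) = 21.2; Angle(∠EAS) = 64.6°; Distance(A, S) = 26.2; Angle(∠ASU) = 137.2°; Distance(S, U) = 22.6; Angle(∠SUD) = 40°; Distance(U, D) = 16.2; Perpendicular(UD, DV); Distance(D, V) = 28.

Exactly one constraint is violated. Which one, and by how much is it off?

Distance(D, V) = 28 — off by 3.20.

C = (0.00, 0.00) ✓; CE at 14.80° ✓; |CE| = 22.80 ✓; ∠(CE, EA) = 90.00° ✓; |EA| = 21.20 ✓; ∠EAS = 64.60° ✓; |AS| = 26.20 ✓; ∠ASU = 137.2° ✓; |SU| = 22.60 ✓; ∠SUD = 40.00° ✓; |UD| = 16.20 ✓; ∠(UD, DV) = 90.00° ✓; |DV| = 31.20 ✗.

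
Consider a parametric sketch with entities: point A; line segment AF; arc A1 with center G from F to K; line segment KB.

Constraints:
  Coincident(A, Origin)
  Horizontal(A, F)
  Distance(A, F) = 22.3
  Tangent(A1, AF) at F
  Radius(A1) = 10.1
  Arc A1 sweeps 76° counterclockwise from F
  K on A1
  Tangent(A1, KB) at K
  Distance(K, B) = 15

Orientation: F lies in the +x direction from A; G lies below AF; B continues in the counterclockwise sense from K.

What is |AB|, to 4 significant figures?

23.92

A is at the origin; AF is horizontal with |AF| = 22.3 and F on the +x side, so F = (22.30, 0.000). Tangency of A1 to AF means the radius GF is perpendicular to AF, so G = F + (0, -10.1) = (22.30, -10.10). On A1, F sits at bearing 90° from G; a 76° counterclockwise sweep puts K at bearing 166°, so K = G + 10.1·(cos 166°, sin 166°) = (12.50, -7.657). Tangency of A1 to KB means the radius GK is perpendicular to KB, so KB runs along (−sin 166°, cos 166°); with |KB| = 15.0, B = (8.871, -22.21). Then |AB| = |B − A| = 23.92.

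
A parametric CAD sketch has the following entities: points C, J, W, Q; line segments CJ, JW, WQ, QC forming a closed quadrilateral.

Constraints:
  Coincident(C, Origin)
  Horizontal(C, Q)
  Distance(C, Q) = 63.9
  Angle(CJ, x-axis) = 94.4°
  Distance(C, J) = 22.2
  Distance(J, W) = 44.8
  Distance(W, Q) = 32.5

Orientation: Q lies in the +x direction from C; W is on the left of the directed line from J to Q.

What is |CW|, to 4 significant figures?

49.70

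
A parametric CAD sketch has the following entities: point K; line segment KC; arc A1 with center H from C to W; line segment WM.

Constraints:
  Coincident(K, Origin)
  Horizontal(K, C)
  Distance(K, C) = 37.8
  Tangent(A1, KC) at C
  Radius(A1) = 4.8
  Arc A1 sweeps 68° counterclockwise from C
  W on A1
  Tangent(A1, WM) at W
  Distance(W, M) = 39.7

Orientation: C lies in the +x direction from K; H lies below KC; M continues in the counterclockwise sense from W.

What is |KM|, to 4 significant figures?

43.89

On A1, C sits at bearing 90° from H; a 68° counterclockwise sweep puts W at bearing 158°, so W = H + 4.8·(cos 158°, sin 158°) = (33.35, -3.002). Since A1 is tangent to WM there, HW ⟂ WM, so WM runs along (−sin 158°, cos 158°); with |WM| = 39.7, M = (18.48, -39.81). Then |KM| = |M − K| = 43.89.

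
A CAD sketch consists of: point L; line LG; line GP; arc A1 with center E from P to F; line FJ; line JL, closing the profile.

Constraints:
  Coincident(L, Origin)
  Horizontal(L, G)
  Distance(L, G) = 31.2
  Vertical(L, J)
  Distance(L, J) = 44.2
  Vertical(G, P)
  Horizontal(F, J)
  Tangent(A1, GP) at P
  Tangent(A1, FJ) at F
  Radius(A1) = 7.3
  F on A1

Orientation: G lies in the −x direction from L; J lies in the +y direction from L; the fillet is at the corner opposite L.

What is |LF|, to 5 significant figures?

50.248

L is at the origin; L and G share the same y with |LG| = 31.2 and G on the −x side, so G = (-31.200, 0.0000). LJ is vertical with |LJ| = 44.2 and J on the +y side, so J = (0.0000, 44.200). The virtual corner opposite L is at (-31.200, 44.200). Since A1 is tangent to GP there, EP ⟂ GP and tangency of A1 to FJ means the radius EF is perpendicular to FJ, with radius 7.3, so the center E sits 7.3 in from both sides at E = (-23.900, 36.900). That places the tangent points at P = (-31.200, 36.900) on GP and F = (-23.900, 44.200) on FJ. Then |LF| = |F − L| = 50.248.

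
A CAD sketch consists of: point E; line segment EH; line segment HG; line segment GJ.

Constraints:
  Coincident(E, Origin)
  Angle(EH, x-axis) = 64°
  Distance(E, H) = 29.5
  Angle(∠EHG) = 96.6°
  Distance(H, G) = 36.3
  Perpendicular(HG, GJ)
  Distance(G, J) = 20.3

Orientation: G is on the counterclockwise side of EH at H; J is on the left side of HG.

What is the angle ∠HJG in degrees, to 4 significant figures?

60.78°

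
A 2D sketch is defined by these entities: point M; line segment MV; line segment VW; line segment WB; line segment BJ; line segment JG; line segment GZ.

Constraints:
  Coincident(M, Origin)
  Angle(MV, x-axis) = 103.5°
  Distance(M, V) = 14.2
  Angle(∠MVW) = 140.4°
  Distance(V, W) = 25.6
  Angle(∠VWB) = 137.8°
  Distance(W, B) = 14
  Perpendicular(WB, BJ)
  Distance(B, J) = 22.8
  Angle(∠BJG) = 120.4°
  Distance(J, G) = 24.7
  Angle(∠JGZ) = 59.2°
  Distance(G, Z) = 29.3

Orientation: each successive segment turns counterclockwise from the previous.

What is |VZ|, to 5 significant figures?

16.314

M is at the origin; MV runs at 103.5° with length 14.2, so V = (-3.3149, 13.808). ∠MVW = 140.4° gives VW at 143.10° from the x-axis; with |VW| = 25.6, W = (-23.787, 29.178). ∠VWB = 137.8° gives WB at -174.70° from the x-axis; with |WB| = 14.0, B = (-37.727, 27.885). WB ⟂ BJ, so BJ runs at -84.700°; with |BJ| = 22.8, J = (-35.621, 5.1827). ∠BJG = 120.4° gives JG at -25.100° from the x-axis; with |JG| = 24.7, G = (-13.253, -5.2950). ∠JGZ = 59.2° gives GZ at 95.700° from the x-axis; with |GZ| = 29.3, Z = (-16.163, 23.860). Then |VZ| = |Z − V| = 16.314.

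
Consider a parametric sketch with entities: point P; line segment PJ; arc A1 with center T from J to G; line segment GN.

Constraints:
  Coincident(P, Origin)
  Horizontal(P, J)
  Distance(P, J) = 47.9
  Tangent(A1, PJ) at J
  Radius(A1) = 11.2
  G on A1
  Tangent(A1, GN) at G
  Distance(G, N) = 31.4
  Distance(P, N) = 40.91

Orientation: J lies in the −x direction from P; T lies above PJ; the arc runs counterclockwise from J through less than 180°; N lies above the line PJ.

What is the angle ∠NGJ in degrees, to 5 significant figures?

149.01°

Checks: |TG| = 11.20 ✓; ∠(TG, GN) = 90.00° ✓; |GN| = 31.40 ✓; |PN| = 40.91 ✓.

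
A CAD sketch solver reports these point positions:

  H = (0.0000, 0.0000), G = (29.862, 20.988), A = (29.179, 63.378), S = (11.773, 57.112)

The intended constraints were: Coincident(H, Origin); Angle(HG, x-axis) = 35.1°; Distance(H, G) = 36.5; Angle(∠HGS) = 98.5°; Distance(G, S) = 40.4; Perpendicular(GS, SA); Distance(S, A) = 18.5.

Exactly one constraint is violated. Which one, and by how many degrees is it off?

Perpendicular(GS, SA) — off by 6.80°.

H = (0.00, 0.00) ✓; HG at 35.10° ✓; |HG| = 36.50 ✓; ∠HGS = 98.50° ✓; |GS| = 40.40 ✓; ∠(GS, SA) = 96.80° ✗; |SA| = 18.50 ✓.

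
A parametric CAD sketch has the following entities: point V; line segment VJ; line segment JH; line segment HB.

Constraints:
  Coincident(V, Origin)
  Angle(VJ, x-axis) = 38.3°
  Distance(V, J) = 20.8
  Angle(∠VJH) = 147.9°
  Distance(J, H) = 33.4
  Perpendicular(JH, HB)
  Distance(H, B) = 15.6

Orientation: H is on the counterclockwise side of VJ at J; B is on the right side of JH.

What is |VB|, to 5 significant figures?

57.563

∠VJH = 147.9°, so JH runs at 38.3° + (180° − 147.9°) = 70.400° from the x-axis; with |JH| = 33.4, H = J + 33.4·(cos 70.400°, sin 70.400°) = (27.527, 44.356). JH ⟂ HB; with |HB| = 15.6 on the right of JH, B = H + 15.6·(0.94206, -0.33545) = (42.224, 39.123). Then |VB| = |B − V| = 57.563.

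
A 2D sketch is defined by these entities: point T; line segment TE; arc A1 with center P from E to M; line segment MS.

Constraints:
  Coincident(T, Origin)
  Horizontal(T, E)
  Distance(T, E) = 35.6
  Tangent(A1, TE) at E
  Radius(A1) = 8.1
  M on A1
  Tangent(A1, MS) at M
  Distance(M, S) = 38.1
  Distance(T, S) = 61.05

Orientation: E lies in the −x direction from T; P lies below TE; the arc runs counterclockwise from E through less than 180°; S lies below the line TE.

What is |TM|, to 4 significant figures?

44.57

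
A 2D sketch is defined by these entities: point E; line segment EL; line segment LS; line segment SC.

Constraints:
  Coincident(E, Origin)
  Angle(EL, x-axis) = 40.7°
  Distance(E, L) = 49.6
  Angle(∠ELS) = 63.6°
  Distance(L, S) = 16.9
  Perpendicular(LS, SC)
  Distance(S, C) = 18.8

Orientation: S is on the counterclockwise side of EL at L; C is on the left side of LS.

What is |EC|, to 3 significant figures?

26.1

∠ELS = 63.6°, so LS runs at 40.7° + (180° − 63.6°) = 157° from the x-axis; with |LS| = 16.9, S = L + 16.9·(cos 157°, sin 157°) = (22.0, 38.9). The perpendicularity gives SC at right angles to LS; with |SC| = 18.8 on the left of LS, C = S + 18.8·(-0.389, -0.921) = (14.7, 21.6). Then |EC| = |C − E| = 26.1.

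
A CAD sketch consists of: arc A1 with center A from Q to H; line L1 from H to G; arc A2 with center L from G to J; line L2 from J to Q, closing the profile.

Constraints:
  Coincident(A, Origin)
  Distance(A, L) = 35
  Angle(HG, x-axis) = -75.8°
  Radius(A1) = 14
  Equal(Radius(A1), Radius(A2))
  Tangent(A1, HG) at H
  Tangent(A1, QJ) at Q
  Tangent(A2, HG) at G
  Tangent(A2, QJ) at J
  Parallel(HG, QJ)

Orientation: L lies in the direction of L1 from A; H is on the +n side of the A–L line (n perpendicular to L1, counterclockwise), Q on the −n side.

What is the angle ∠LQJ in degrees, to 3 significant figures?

21.8°

The slot axis is L1's direction at -75.8°, so u = (cos -75.8°, sin -75.8°) = (0.245, -0.969) and n = (−sin -75.8°, cos -75.8°) = (0.969, 0.245). A is at the origin and L lies 35.0 along u from A, so L = 35.0·u = (8.59, -33.9). Tangency of A1 to both parallel lines with radius 14.0 puts H and Q at A ± 14.0·n: H = (13.6, 3.43), Q = (-13.6, -3.43). Equal radii place G and J the same way about L: G = L + 14.0·n = (22.2, -30.5), J = L − 14.0·n = (-4.99, -37.4). Then cos ∠LQJ = QL·QJ / (|QL||QJ|), giving 21.8°.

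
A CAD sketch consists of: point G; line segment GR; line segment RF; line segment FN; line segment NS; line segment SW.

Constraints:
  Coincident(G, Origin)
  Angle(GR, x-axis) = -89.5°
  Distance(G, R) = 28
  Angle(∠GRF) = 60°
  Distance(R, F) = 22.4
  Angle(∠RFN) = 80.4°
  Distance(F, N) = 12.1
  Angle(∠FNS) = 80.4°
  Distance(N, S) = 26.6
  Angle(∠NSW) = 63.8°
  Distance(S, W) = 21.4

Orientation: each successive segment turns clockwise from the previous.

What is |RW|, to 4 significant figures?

15.83

G is at the origin; GR runs at -89.5° with length 28.0, so R = (0.2443, -28.00). ∠GRF = 60.0° gives RF at 150.5° from the x-axis; with |RF| = 22.4, F = (-19.25, -16.97). ∠RFN = 80.4° gives FN at 50.90° from the x-axis; with |FN| = 12.1, N = (-11.62, -7.578). ∠FNS = 80.4° gives NS at -48.70° from the x-axis; with |NS| = 26.6, S = (5.936, -27.56). ∠NSW = 63.8° gives SW at -164.9° from the x-axis; with |SW| = 21.4, W = (-14.73, -33.14). Then |RW| = |W − R| = 15.83.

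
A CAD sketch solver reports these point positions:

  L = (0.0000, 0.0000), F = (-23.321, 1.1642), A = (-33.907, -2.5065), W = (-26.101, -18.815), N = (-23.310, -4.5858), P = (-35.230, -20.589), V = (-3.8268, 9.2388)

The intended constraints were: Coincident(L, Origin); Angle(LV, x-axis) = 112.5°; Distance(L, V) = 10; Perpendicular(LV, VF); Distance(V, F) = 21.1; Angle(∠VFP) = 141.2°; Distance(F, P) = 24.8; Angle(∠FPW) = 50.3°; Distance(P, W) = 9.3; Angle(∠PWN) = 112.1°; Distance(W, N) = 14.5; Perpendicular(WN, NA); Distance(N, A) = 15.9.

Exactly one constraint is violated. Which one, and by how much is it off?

Distance(N, A) = 15.9 — off by 5.10.

L = (0.00, 0.00) ✓; LV at 112.5° ✓; |LV| = 10.00 ✓; ∠(LV, VF) = 90.00° ✓; |VF| = 21.10 ✓; ∠VFP = 141.2° ✓; |FP| = 24.80 ✓; ∠FPW = 50.30° ✓; |PW| = 9.300 ✓; ∠PWN = 112.1° ✓; |WN| = 14.50 ✓; ∠(WN, NA) = 90.00° ✓; |NA| = 10.80 ✗.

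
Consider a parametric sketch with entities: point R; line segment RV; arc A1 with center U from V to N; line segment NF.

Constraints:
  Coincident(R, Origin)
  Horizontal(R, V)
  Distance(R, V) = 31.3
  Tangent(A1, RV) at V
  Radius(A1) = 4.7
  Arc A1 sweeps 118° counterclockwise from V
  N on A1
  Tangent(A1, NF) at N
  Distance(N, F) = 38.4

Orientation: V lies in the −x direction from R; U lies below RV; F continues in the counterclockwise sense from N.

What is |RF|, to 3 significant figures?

44.4

On A1, V sits at bearing 90° from U; a 118° counterclockwise sweep puts N at bearing 208°, so N = U + 4.7·(cos 208°, sin 208°) = (-35.4, -6.91). Since A1 is tangent to NF there, UN ⟂ NF, so NF runs along (−sin 208°, cos 208°); with |NF| = 38.4, F = (-17.4, -40.8). Then |RF| = |F − R| = 44.4.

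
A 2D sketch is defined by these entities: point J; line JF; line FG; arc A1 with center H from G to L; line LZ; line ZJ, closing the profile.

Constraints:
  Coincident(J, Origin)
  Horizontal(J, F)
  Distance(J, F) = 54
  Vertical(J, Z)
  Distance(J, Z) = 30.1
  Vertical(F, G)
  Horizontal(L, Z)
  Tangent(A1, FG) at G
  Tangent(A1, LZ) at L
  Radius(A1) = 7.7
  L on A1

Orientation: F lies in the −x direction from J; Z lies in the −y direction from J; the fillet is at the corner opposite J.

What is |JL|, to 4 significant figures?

55.22

J is at the origin; JF is horizontal with |JF| = 54.0 and F on the −x side, so F = (-54.00, 0.000). JZ is vertical with |JZ| = 30.1 and Z on the −y side, so Z = (0.000, -30.10). The virtual corner opposite J is at (-54.00, -30.10). Tangency of A1 to FG means the radius HG is perpendicular to FG and A1 meets LZ tangentially, so HL is at right angles to LZ, with radius 7.7, so the center H sits 7.7 in from both sides at H = (-46.30, -22.40). That places the tangent points at G = (-54.00, -22.40) on FG and L = (-46.30, -30.10) on LZ. Then |JL| = |L − J| = 55.22.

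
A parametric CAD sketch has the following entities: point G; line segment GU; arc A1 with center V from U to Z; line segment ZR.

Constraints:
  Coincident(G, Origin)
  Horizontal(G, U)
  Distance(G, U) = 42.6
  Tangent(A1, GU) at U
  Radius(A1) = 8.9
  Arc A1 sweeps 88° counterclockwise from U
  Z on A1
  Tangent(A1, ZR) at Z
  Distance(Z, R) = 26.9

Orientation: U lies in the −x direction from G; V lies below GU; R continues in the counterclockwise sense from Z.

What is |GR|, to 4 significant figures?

63.31

G is at the origin; GU is horizontal with |GU| = 42.6 and U on the −x side, so U = (-42.60, 0.000). The tangent condition forces VU to be normal to GU, so V = U + (0, -8.9) = (-42.60, -8.900). On A1, U sits at bearing 90° from V; an 88° counterclockwise sweep puts Z at bearing 178°, so Z = V + 8.9·(cos 178°, sin 178°) = (-51.49, -8.589). Since A1 is tangent to ZR there, VZ ⟂ ZR, so ZR runs along (−sin 178°, cos 178°); with |ZR| = 26.9, R = (-52.43, -35.47). Then |GR| = |R − G| = 63.31.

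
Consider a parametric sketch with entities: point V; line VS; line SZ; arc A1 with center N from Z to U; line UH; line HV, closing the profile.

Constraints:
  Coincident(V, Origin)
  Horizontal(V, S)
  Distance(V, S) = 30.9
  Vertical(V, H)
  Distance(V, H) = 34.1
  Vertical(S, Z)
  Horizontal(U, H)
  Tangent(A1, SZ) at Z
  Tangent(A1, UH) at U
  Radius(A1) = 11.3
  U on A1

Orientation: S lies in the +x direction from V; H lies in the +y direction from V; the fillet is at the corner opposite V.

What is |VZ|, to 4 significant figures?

38.40

V is at the origin; VS is horizontal with |VS| = 30.9 and S on the +x side, so S = (30.90, 0.000). VH is vertical with |VH| = 34.1 and H on the +y side, so H = (0.000, 34.10). The virtual corner opposite V is at (30.90, 34.10). The tangent condition forces NZ to be normal to SZ and tangency of A1 to UH means the radius NU is perpendicular to UH, with radius 11.3, so the center N sits 11.3 in from both sides at N = (19.60, 22.80). That places the tangent points at Z = (30.90, 22.80) on SZ and U = (19.60, 34.10) on UH. Then |VZ| = |Z − V| = 38.40.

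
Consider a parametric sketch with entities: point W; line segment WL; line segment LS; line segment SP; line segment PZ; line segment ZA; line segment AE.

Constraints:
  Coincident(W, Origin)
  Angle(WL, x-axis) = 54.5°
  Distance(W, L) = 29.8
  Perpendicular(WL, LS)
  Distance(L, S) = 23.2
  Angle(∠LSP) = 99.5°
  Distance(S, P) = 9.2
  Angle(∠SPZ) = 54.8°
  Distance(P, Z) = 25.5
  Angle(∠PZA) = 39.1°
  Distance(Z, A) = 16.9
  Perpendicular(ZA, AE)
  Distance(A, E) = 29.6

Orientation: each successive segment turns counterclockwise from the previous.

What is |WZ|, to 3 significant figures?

31.8

∠LSP = 99.5° gives SP at -135° from the x-axis; with |SP| = 9.2, P = (-8.09, 31.2). ∠SPZ = 54.8° gives PZ at -9.80° from the x-axis; with |PZ| = 25.5, Z = (17.0, 26.9). Then |WZ| = |Z − W| = 31.8.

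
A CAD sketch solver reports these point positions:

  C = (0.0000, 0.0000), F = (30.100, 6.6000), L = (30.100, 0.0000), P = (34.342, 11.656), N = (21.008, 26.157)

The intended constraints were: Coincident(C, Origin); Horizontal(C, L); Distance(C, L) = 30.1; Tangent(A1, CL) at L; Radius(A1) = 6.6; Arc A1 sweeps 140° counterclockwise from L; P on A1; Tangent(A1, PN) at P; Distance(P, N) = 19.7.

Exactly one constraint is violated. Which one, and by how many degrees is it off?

Tangent(A1, PN) at P — off by 7.40°.

C = (0.00, 0.00) ✓; C.y = 0.00, L.y = 0.00 ✓; |CL| = 30.10 ✓; ∠(FL, LC) = 90.00° ✓; |FL| = 6.600 ✓; bearing(F→P) − bearing(F→L) = 140.0° ✓; |FP| = 6.600 ✓; ∠(FP, PN) = 97.40° ✗; |PN| = 19.70 ✓.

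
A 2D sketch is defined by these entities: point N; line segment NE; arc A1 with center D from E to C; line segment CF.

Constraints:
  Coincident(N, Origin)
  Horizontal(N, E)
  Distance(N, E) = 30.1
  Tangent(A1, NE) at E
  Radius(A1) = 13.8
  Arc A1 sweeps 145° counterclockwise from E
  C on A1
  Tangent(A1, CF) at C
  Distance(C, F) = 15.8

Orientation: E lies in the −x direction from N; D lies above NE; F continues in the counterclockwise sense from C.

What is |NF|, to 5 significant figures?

49.003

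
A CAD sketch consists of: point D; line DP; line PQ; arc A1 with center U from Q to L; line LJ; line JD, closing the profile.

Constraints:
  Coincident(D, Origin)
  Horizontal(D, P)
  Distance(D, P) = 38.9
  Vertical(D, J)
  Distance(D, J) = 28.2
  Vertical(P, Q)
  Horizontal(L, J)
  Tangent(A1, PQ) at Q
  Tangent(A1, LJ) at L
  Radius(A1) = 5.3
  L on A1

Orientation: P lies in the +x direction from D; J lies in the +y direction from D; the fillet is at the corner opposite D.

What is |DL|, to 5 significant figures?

43.866

D is at the origin; D and P share the same y with |DP| = 38.9 and P on the +x side, so P = (38.900, 0.0000). DJ is vertical with |DJ| = 28.2 and J on the +y side, so J = (0.0000, 28.200). The virtual corner opposite D is at (38.900, 28.200). Since A1 is tangent to PQ there, UQ ⟂ PQ and A1 meets LJ tangentially, so UL is at right angles to LJ, with radius 5.3, so the center U sits 5.3 in from both sides at U = (33.600, 22.900). That places the tangent points at Q = (38.900, 22.900) on PQ and L = (33.600, 28.200) on LJ. Then |DL| = |L − D| = 43.866.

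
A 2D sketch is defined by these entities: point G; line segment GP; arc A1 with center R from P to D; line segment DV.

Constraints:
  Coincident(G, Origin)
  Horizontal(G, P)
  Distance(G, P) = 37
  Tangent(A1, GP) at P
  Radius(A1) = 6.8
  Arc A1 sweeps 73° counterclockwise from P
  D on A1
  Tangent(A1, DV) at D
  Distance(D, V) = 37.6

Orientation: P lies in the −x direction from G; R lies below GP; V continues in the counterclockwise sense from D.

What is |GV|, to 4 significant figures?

68.06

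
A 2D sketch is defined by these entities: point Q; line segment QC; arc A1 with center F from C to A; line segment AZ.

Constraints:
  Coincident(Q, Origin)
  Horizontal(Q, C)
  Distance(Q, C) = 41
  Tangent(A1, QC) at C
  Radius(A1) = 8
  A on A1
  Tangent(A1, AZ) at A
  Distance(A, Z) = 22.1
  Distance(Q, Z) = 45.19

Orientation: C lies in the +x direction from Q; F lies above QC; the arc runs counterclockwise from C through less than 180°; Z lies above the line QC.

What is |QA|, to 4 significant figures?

49.02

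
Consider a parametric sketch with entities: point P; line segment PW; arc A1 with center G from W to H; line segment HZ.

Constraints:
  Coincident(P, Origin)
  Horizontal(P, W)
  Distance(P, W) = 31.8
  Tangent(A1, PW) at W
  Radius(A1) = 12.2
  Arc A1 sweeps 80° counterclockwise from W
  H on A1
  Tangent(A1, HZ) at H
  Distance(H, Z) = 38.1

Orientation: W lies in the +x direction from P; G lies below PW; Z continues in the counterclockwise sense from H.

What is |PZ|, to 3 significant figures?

49.4

On A1, W sits at bearing 90° from G; an 80° counterclockwise sweep puts H at bearing 170°, so H = G + 12.2·(cos 170°, sin 170°) = (19.8, -10.1). Tangency of A1 to HZ means the radius GH is perpendicular to HZ, so HZ runs along (−sin 170°, cos 170°); with |HZ| = 38.1, Z = (13.2, -47.6). Then |PZ| = |Z − P| = 49.4.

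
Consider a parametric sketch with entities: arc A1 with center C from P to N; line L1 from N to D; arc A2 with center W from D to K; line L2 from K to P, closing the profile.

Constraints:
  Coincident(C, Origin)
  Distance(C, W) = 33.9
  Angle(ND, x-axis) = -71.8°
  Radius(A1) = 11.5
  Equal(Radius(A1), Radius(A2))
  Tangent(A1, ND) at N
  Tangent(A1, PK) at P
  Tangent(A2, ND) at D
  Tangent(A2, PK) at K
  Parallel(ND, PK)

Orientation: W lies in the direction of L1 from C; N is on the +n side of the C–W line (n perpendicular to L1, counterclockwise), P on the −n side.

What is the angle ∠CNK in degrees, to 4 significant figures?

55.84°

Tangency of A1 to both parallel lines with radius 11.5 puts N and P at C ± 11.5·n: N = (10.92, 3.592), P = (-10.92, -3.592). Equal radii place D and K the same way about W: D = W + 11.5·n = (21.51, -28.61), K = W − 11.5·n = (-0.3365, -35.80). Then cos ∠CNK = NC·NK / (|NC||NK|), giving 55.84°.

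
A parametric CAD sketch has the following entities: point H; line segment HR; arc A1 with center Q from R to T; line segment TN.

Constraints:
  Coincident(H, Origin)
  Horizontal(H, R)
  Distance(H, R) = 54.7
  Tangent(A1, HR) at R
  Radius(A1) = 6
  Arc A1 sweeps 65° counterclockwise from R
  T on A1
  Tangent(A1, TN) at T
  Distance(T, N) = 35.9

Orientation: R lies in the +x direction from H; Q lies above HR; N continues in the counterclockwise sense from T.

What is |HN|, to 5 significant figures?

83.472

On A1, R sits at bearing -90° from Q; a 65° counterclockwise sweep puts T at bearing -25°, so T = Q + 6.0·(cos -25°, sin -25°) = (60.138, 3.4643). Tangency of A1 to TN means the radius QT is perpendicular to TN, so TN runs along (−sin -25°, cos -25°); with |TN| = 35.9, N = (75.310, 36.001). Then |HN| = |N − H| = 83.472.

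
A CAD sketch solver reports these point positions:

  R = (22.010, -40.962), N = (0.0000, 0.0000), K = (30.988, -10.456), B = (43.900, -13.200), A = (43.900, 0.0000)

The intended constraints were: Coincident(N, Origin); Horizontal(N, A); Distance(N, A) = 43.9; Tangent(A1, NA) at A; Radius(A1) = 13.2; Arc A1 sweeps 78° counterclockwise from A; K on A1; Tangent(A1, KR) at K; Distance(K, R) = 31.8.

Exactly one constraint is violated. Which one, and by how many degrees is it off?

Tangent(A1, KR) at K — off by 4.40°.

N = (0.00, 0.00) ✓; N.y = 0.00, A.y = 0.00 ✓; |NA| = 43.90 ✓; ∠(BA, AN) = 90.00° ✓; |BA| = 13.20 ✓; bearing(B→K) − bearing(B→A) = 78.00° ✓; |BK| = 13.20 ✓; ∠(BK, KR) = 94.40° ✗; |KR| = 31.80 ✓.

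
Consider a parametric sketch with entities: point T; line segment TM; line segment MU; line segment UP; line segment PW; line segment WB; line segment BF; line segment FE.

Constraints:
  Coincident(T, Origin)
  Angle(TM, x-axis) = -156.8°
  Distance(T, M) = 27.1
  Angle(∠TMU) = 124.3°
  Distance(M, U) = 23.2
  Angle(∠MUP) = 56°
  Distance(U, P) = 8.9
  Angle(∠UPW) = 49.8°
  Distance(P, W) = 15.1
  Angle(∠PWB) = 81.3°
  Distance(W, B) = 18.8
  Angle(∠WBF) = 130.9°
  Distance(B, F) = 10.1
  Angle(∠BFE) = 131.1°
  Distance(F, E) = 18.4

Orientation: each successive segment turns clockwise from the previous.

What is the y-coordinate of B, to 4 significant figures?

-1.061

∠UPW = 49.8° gives PW at -106.7° from the x-axis; with |PW| = 15.1, W = (-40.65, -9.125). ∠PWB = 81.3° gives WB at 154.6° from the x-axis; with |WB| = 18.8, B = (-57.64, -1.061). So B.y = -1.061.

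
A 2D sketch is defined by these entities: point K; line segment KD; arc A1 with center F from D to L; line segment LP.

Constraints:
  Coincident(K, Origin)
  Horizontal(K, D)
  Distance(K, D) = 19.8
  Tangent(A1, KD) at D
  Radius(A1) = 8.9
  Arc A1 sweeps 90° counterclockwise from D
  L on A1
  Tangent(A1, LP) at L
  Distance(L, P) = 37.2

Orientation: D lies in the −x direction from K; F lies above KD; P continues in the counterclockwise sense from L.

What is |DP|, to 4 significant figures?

46.95

K is at the origin; K and D share the same y with |KD| = 19.8 and D on the −x side, so D = (-19.80, 0.000). Tangency of A1 to KD means the radius FD is perpendicular to KD, so F = D + (0, 8.9) = (-19.80, 8.900). On A1, D sits at bearing -90° from F; a 90° counterclockwise sweep puts L at bearing 0°, so L = F + 8.9·(cos 0°, sin 0°) = (-10.90, 8.900). The tangent condition forces FL to be normal to LP, so LP runs along (−sin 0°, cos 0°); with |LP| = 37.2, P = (-10.90, 46.10). Then |DP| = |P − D| = 46.95.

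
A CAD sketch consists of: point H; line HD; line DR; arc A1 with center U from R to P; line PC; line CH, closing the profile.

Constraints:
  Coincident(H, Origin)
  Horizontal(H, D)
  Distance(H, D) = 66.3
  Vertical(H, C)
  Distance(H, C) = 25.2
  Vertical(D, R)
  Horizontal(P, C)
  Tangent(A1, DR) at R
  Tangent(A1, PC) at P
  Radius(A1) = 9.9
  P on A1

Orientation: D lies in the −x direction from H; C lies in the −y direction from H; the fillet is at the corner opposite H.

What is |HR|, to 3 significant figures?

68.0

The virtual corner opposite H is at (-66.3, -25.2). Tangency of A1 to DR means the radius UR is perpendicular to DR and since A1 is tangent to PC there, UP ⟂ PC, with radius 9.9, so the center U sits 9.9 in from both sides at U = (-56.4, -15.3). That places the tangent points at R = (-66.3, -15.3) on DR and P = (-56.4, -25.2) on PC. Then |HR| = |R − H| = 68.0.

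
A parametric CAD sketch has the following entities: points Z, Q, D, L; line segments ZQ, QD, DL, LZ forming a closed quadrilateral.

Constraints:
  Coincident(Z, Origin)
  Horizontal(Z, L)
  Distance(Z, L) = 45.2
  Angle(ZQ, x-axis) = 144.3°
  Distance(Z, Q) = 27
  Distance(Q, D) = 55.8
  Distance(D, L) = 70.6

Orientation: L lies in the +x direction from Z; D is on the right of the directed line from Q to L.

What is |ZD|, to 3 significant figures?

41.6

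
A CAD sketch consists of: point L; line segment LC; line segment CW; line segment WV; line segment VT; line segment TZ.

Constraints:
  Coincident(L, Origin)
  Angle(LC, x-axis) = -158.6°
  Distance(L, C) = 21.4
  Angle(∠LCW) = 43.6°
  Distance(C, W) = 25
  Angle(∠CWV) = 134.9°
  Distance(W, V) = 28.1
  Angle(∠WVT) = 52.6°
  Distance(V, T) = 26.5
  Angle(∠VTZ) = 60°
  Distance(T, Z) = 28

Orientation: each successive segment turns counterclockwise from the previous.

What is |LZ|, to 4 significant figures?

22.09

L is at the origin; LC runs at -158.6° with length 21.4, so C = (-19.92, -7.808). ∠LCW = 43.6° gives CW at -22.20° from the x-axis; with |CW| = 25.0, W = (3.222, -17.25). ∠CWV = 134.9° gives WV at 22.90° from the x-axis; with |WV| = 28.1, V = (29.11, -6.320). ∠WVT = 52.6° gives VT at 150.3° from the x-axis; with |VT| = 26.5, T = (6.089, 6.810). ∠VTZ = 60.0° gives TZ at -89.70° from the x-axis; with |TZ| = 28.0, Z = (6.235, -21.19). Then |LZ| = |Z − L| = 22.09.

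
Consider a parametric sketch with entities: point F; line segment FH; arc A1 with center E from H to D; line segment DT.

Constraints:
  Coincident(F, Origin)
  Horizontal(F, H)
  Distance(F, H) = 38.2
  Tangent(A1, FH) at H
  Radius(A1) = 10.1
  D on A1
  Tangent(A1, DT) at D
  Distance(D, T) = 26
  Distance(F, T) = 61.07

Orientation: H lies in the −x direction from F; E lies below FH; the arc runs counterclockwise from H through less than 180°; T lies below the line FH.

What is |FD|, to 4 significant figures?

49.22

Checks: |FH| = 38.20 ✓; ∠(EH, HF) = 90.00° ✓; |ED| = 10.10 ✓; ∠(ED, DT) = 90.00° ✓; |DT| = 26.00 ✓; |FT| = 61.07 ✓.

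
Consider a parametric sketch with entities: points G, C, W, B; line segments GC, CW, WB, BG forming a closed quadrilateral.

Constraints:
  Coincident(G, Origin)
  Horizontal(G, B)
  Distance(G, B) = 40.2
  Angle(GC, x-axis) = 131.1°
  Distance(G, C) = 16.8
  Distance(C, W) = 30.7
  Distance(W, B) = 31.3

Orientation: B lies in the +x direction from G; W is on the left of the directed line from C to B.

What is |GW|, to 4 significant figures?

28.67

G is at the origin; GB is horizontal with |GB| = 40.2 and B in +x, so B = (40.2, 0). GC runs at 131.1° with |GC| = 16.8, so C = (-11.04, 12.66). W is determined by |CW| = 30.7 and |WB| = 31.3 together: it lies at the intersection of circle(C, 30.7) and circle(B, 31.3). With |CB| = 52.78, the foot of the radical line on CB is 26.04 from C and the perpendicular offset is √(30.7² − 26.04²) = 16.26. Taking the left-of-CB solution: W = (18.14, 22.20).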